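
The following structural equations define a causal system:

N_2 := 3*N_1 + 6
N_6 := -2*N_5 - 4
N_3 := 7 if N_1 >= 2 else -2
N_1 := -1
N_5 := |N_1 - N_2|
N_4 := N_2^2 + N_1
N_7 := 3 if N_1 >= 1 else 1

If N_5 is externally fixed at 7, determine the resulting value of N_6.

The intervention breaks the incoming arrows to N_5: N_5 := |N_1 - N_2| no longer applies, and N_5 = 7.
N_6 = -2*N_5 - 4  [with N_5=7]  = -18

-18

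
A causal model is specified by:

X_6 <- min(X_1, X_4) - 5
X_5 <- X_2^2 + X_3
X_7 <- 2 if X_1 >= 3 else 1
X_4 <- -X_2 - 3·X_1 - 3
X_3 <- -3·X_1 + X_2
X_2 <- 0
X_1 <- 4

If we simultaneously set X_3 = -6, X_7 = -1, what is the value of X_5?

Setting X_3 = -6, X_7 = -1 by intervention discards those variables' equations.
X_5 = X_2^2 + X_3  [with X_2=0, X_3=-6]  = -6

-6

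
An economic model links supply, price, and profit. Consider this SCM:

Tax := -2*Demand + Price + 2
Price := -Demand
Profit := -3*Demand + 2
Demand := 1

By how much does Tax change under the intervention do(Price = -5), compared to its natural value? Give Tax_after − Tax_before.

-4

The intervention breaks the incoming arrows to Price: Price := -Demand no longer applies, and Price = -5.
Tax = -2*Demand + Price + 2  [with Demand=1, Price=-5]  = -5
Without intervention: Price = -Demand  [with Demand=1]  = -1; Tax = -2*Demand + Price + 2  [with Demand=1, Price=-1]  = -1.
Change = -5 − (-1) = -4.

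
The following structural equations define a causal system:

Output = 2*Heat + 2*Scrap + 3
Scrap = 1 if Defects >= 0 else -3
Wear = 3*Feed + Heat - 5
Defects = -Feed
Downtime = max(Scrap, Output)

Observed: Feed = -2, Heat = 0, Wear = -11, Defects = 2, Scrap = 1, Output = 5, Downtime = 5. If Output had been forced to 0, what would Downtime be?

Intervening sets Output = 0 and removes its equation (Output = 2*Heat + 2*Scrap + 3).
Defects = -Feed  [with Feed=-2]  = 2
Scrap = 1 if Defects >= 0 else -3  [with Defects=2]  = 1
Downtime = max(Scrap, Output)  [with Scrap=1, Output=0]  = 1

1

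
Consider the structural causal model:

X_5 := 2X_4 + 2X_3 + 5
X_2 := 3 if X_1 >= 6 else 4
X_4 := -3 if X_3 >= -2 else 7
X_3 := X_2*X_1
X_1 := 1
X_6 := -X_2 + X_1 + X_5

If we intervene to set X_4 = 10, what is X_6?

Under do(X_4=10), the mechanism X_4 := -3 if X_3 >= -2 else 7 is discarded; X_4 is fixed at 10.
X_2 = 3 if X_1 >= 6 else 4  [with X_1=1]  = 4
X_3 = X_2*X_1  [with X_2=4, X_1=1]  = 4
X_5 = 2X_4 + 2X_3 + 5  [with X_4=10, X_3=4]  = 33
X_6 = -X_2 + X_1 + X_5  [with X_2=4, X_1=1, X_5=33]  = 30

30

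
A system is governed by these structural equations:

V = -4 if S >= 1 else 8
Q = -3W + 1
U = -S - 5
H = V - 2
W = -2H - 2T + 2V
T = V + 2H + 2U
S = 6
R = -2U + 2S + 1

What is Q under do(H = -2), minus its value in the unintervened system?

72

do(H=-2) replaces the equation H = V - 2 with the constant H = -2.
V = -4 if S >= 1 else 8  [with S=6]  = -4
U = -S - 5  [with S=6]  = -11
T = V + 2H + 2U  [with V=-4, H=-2, U=-11]  = -30
W = -2H - 2T + 2V  [with H=-2, T=-30, V=-4]  = 56
Q = -3W + 1  [with W=56]  = -167
Without intervention: V = -4 if S >= 1 else 8  [with S=6]  = -4; U = -S - 5  [with S=6]  = -11; H = V - 2  [with V=-4]  = -6; T = V + 2H + 2U  [with V=-4, H=-6, U=-11]  = -38; W = -2H - 2T + 2V  [with H=-6, T=-38, V=-4]  = 80; Q = -3W + 1  [with W=80]  = -239.
Change = -167 − (-239) = 72.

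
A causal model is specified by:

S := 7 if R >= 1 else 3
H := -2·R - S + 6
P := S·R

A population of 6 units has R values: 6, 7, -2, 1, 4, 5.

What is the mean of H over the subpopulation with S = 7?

E[H|S=7] averages over only the 5 units with S=7 (R = 6, 7, 1, 4, 5): H = -13, -15, -3, -9, -11, mean -10.2.

-10.2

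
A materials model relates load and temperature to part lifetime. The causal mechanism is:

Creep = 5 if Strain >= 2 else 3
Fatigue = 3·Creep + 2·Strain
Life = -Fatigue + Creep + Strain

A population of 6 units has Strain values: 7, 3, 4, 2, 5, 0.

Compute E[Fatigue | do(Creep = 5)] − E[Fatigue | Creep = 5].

Under do(Creep=5), Creep's equation is replaced by Creep=5 for every unit. Per-unit Fatigue: 29, 21, 23, 19, 25, 15. Mean = 22.
Observing Creep=5 restricts to units where Creep's equation naturally yields 5: Strain ∈ {7, 3, 4, 2, 5}. In that subpopulation Fatigue = 29, 21, 23, 19, 25, mean 23.4.
Difference = 22 − 23.4 = -1.4.

-1.4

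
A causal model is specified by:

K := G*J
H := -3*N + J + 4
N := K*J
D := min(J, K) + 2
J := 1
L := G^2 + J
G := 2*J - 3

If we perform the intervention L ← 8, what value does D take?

do(L=8) replaces the equation L := G^2 + J with the constant L = 8.
No directed path runs from L to D, so D keeps its natural value.
G = 2*J - 3  [with J=1]  = -1
K = G*J  [with G=-1, J=1]  = -1
D = min(J, K) + 2  [with J=1, K=-1]  = 1

1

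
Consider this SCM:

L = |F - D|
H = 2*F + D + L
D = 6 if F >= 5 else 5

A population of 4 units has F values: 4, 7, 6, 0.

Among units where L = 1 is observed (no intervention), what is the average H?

Conditioning on L=1 selects the 2 unit(s) with F ∈ {4, 7}. Their H values: 14, 21. Mean = 17.5.

17.5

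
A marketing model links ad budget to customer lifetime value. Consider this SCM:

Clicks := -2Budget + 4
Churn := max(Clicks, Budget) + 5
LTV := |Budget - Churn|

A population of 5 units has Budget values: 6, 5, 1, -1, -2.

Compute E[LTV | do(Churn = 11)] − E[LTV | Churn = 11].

The intervention sets Churn=11 in all 5 units regardless of Budget. Recomputing LTV per unit gives 5, 6, 10, 12, 13; average 9.2.
Observing Churn=11 restricts to units where Churn's equation naturally yields 11: Budget ∈ {6, -1}. In that subpopulation LTV = 5, 12, mean 8.5.
Difference = 9.2 − 8.5 = 0.7.

0.7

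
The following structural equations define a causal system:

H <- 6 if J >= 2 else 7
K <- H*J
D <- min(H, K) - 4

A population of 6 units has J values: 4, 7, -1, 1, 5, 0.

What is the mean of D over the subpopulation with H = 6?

E[D|H=6] averages over only the 3 units with H=6 (J = 4, 7, 5): D = 2, 2, 2, mean 2.

2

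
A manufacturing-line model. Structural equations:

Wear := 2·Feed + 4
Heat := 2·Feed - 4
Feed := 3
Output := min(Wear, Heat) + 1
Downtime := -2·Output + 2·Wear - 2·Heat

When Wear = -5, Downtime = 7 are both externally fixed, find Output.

The joint intervention fixes Wear = -5, Downtime = 7, removing each variable's own equation.
Heat = 2·Feed - 4  [with Feed=3]  = 2
Output = min(Wear, Heat) + 1  [with Wear=-5, Heat=2]  = -4

-4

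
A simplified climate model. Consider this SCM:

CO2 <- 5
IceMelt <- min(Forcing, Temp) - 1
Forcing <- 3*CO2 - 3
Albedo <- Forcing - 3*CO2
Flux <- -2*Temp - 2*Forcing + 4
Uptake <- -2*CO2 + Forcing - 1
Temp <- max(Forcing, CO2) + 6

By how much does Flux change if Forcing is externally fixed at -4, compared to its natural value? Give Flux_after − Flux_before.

Under do(Forcing=-4), the mechanism Forcing <- 3*CO2 - 3 is discarded; Forcing is fixed at -4.
Temp = max(Forcing, CO2) + 6  [with Forcing=-4, CO2=5]  = 11
Flux = -2*Temp - 2*Forcing + 4  [with Temp=11, Forcing=-4]  = -10
Without intervention: Forcing = 3*CO2 - 3  [with CO2=5]  = 12; Temp = max(Forcing, CO2) + 6  [with Forcing=12, CO2=5]  = 18; Flux = -2*Temp - 2*Forcing + 4  [with Temp=18, Forcing=12]  = -56.
Change = -10 − (-56) = 46.

46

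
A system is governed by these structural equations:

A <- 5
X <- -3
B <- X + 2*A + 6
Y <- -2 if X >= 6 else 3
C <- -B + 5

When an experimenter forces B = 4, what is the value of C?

1

do(B=4) replaces the equation B <- X + 2*A + 6 with the constant B = 4.
C = -B + 5  [with B=4]  = 1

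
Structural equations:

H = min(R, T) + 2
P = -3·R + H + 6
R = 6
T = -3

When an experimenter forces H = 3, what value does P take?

-9

The intervention breaks the incoming arrows to H: H = min(R, T) + 2 no longer applies, and H = 3.
P = -3·R + H + 6  [with R=6, H=3]  = -9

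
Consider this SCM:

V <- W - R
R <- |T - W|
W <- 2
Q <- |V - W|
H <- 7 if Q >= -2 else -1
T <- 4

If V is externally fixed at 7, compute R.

2

Under do(V=7), the mechanism V <- W - R is discarded; V is fixed at 7.
Since R is not a descendant of the intervened variable, it is unaffected.
R = |T - W|  [with T=4, W=2]  = 2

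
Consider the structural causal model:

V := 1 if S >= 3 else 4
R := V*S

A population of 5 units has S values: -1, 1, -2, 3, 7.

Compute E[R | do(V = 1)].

1.6

Under do(V=1), V's equation is replaced by V=1 for every unit. Per-unit R: -1, 1, -2, 3, 7. Mean = 1.6.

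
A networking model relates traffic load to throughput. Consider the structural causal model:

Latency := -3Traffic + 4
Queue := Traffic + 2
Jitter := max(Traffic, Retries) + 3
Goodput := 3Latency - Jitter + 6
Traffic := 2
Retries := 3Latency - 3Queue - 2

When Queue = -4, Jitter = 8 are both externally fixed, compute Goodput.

-8

Setting Queue = -4, Jitter = 8 by intervention discards those variables' equations.
Latency = -3Traffic + 4  [with Traffic=2]  = -2
Goodput = 3Latency - Jitter + 6  [with Latency=-2, Jitter=8]  = -8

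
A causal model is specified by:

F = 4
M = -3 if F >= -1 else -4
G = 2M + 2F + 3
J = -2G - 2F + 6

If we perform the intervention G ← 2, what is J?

-6

The intervention breaks the incoming arrows to G: G = 2M + 2F + 3 no longer applies, and G = 2.
J = -2G - 2F + 6  [with G=2, F=4]  = -6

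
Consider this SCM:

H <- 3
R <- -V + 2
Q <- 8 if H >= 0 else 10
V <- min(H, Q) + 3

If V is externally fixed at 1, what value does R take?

The intervention breaks the incoming arrows to V: V <- min(H, Q) + 3 no longer applies, and V = 1.
R = -V + 2  [with V=1]  = 1

1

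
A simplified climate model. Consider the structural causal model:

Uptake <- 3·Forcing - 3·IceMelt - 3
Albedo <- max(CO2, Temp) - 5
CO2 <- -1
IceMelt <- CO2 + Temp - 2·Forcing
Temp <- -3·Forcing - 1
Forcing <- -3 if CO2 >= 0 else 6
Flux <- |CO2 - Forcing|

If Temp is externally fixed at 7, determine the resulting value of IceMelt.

The intervention breaks the incoming arrows to Temp: Temp <- -3·Forcing - 1 no longer applies, and Temp = 7.
Forcing = -3 if CO2 >= 0 else 6  [with CO2=-1]  = 6
IceMelt = CO2 + Temp - 2·Forcing  [with CO2=-1, Temp=7, Forcing=6]  = -6

-6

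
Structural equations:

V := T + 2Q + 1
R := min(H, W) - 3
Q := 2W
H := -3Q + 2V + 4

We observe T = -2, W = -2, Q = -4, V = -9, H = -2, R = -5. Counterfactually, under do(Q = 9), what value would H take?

do(Q=9) replaces the equation Q := 2W with the constant Q = 9.
V = T + 2Q + 1  [with T=-2, Q=9]  = 17
H = -3Q + 2V + 4  [with Q=9, V=17]  = 11

11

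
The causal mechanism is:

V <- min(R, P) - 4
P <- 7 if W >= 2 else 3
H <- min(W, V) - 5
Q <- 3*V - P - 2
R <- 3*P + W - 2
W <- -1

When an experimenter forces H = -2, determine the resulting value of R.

6

do(H=-2) replaces the equation H <- min(W, V) - 5 with the constant H = -2.
R is not downstream of the intervention, so its value is determined by the original equations.
P = 7 if W >= 2 else 3  [with W=-1]  = 3
R = 3*P + W - 2  [with P=3, W=-1]  = 6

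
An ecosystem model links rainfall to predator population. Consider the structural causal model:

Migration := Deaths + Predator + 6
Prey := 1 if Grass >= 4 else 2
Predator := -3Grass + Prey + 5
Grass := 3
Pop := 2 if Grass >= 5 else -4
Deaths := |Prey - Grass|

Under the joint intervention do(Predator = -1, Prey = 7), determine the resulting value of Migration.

9

Setting Predator = -1, Prey = 7 by intervention discards those variables' equations.
Deaths = |Prey - Grass|  [with Prey=7, Grass=3]  = 4
Migration = Deaths + Predator + 6  [with Deaths=4, Predator=-1]  = 9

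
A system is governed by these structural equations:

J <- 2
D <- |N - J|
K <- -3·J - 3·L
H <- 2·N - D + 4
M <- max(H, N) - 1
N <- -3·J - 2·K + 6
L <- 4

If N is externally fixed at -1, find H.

Under do(N=-1), the mechanism N <- -3·J - 2·K + 6 is discarded; N is fixed at -1.
D = |N - J|  [with N=-1, J=2]  = 3
H = 2·N - D + 4  [with N=-1, D=3]  = -1

-1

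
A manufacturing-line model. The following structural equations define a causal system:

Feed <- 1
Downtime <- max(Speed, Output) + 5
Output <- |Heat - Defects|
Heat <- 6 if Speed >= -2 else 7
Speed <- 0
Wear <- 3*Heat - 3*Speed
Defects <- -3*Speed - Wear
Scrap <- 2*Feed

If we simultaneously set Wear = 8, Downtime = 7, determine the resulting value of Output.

14

Setting Wear = 8, Downtime = 7 by intervention discards those variables' equations.
Heat = 6 if Speed >= -2 else 7  [with Speed=0]  = 6
Defects = -3*Speed - Wear  [with Speed=0, Wear=8]  = -8
Output = |Heat - Defects|  [with Heat=6, Defects=-8]  = 14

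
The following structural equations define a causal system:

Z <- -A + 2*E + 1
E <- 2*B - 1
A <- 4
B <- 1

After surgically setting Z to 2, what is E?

1

Under do(Z=2), the mechanism Z <- -A + 2*E + 1 is discarded; Z is fixed at 2.
Since E is not a descendant of the intervened variable, it is unaffected.
E = 2*B - 1  [with B=1]  = 1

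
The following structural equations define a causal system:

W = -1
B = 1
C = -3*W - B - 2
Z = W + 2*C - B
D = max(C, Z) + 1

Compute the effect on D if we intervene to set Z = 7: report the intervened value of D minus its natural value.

Intervening sets Z = 7 and removes its equation (Z = W + 2*C - B).
C = -3*W - B - 2  [with W=-1, B=1]  = 0
D = max(C, Z) + 1  [with C=0, Z=7]  = 8
Without intervention: C = -3*W - B - 2  [with W=-1, B=1]  = 0; Z = W + 2*C - B  [with W=-1, C=0, B=1]  = -2; D = max(C, Z) + 1  [with C=0, Z=-2]  = 1.
Change = 8 − 1 = 7.

7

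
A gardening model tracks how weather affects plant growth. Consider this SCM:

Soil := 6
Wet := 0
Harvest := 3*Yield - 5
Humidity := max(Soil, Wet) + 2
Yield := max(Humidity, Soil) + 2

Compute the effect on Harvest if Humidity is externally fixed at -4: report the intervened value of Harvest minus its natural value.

-6

do(Humidity=-4) replaces the equation Humidity := max(Soil, Wet) + 2 with the constant Humidity = -4.
Yield = max(Humidity, Soil) + 2  [with Humidity=-4, Soil=6]  = 8
Harvest = 3*Yield - 5  [with Yield=8]  = 19
Without intervention: Humidity = max(Soil, Wet) + 2  [with Soil=6, Wet=0]  = 8; Yield = max(Humidity, Soil) + 2  [with Humidity=8, Soil=6]  = 10; Harvest = 3*Yield - 5  [with Yield=10]  = 25.
Change = 19 − 25 = -6.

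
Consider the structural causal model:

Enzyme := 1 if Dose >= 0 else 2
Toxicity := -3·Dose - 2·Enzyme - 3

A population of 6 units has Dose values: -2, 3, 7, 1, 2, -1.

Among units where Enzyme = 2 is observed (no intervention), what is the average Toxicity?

-2.5

E[Toxicity|Enzyme=2] averages over only the 2 units with Enzyme=2 (Dose = -2, -1): Toxicity = -1, -4, mean -2.5.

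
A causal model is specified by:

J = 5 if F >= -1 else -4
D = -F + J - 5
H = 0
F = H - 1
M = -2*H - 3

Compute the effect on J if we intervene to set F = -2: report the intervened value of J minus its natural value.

The intervention breaks the incoming arrows to F: F = H - 1 no longer applies, and F = -2.
J = 5 if F >= -1 else -4  [with F=-2]  = -4
Without intervention: F = H - 1  [with H=0]  = -1; J = 5 if F >= -1 else -4  [with F=-1]  = 5.
Change = -4 − 5 = -9.

-9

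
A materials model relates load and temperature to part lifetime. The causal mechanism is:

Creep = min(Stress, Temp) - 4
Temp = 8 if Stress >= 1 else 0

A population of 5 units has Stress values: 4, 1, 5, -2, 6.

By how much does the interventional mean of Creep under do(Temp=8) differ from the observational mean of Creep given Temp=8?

Every unit gets Temp=8 under the intervention. Creep values become 0, -3, 1, -6, 2; E[Creep|do(Temp=8)] = -1.2.
Conditioning on Temp=8 selects the 4 unit(s) with Stress ∈ {4, 1, 5, 6}. Their Creep values: 0, -3, 1, 2. Mean = 0.
Difference = -1.2 − 0 = -1.2.

-1.2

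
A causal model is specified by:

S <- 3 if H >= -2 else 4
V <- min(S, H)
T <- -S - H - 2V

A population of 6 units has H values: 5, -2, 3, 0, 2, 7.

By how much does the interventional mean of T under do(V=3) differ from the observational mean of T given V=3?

2.5

do(V=3) breaks V's dependence on H. With V=3 fixed, T across the units is -14, -7, -12, -9, -11, -16, mean -11.5.
Conditioning on V=3 selects the 3 unit(s) with H ∈ {5, 3, 7}. Their T values: -14, -12, -16. Mean = -14.
Difference = -11.5 − (-14) = 2.5.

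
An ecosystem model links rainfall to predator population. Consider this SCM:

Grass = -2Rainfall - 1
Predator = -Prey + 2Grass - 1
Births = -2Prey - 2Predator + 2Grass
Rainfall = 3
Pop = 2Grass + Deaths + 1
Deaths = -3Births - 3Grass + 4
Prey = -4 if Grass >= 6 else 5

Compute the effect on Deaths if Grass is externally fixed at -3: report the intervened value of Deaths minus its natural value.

Under do(Grass=-3), the mechanism Grass = -2Rainfall - 1 is discarded; Grass is fixed at -3.
Prey = -4 if Grass >= 6 else 5  [with Grass=-3]  = 5
Predator = -Prey + 2Grass - 1  [with Prey=5, Grass=-3]  = -12
Births = -2Prey - 2Predator + 2Grass  [with Prey=5, Predator=-12, Grass=-3]  = 8
Deaths = -3Births - 3Grass + 4  [with Births=8, Grass=-3]  = -11
Without intervention: Grass = -2Rainfall - 1  [with Rainfall=3]  = -7; Prey = -4 if Grass >= 6 else 5  [with Grass=-7]  = 5; Predator = -Prey + 2Grass - 1  [with Prey=5, Grass=-7]  = -20; Births = -2Prey - 2Predator + 2Grass  [with Prey=5, Predator=-20, Grass=-7]  = 16; Deaths = -3Births - 3Grass + 4  [with Births=16, Grass=-7]  = -23.
Change = -11 − (-23) = 12.

12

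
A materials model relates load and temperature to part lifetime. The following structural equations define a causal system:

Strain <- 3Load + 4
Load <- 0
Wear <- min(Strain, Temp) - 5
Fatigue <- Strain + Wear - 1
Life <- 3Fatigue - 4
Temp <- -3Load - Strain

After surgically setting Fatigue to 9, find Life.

23

The intervention breaks the incoming arrows to Fatigue: Fatigue <- Strain + Wear - 1 no longer applies, and Fatigue = 9.
Life = 3Fatigue - 4  [with Fatigue=9]  = 23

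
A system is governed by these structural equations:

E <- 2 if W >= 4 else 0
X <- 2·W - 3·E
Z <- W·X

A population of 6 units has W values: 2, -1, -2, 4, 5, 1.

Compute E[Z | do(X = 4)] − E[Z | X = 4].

-8

do(X=4) breaks X's dependence on W. With X=4 fixed, Z across the units is 8, -4, -8, 16, 20, 4, mean 6.
Observing X=4 restricts to units where X's equation naturally yields 4: W ∈ {2, 5}. In that subpopulation Z = 8, 20, mean 14.
Difference = 6 − 14 = -8.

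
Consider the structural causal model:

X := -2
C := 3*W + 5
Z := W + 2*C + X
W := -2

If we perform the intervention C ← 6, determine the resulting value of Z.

8

The intervention breaks the incoming arrows to C: C := 3*W + 5 no longer applies, and C = 6.
Z = W + 2*C + X  [with W=-2, C=6, X=-2]  = 8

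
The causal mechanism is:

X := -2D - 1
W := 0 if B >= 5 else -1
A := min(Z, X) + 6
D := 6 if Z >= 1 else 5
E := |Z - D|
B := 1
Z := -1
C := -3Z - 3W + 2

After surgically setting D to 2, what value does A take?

The intervention breaks the incoming arrows to D: D := 6 if Z >= 1 else 5 no longer applies, and D = 2.
X = -2D - 1  [with D=2]  = -5
A = min(Z, X) + 6  [with Z=-1, X=-5]  = 1

1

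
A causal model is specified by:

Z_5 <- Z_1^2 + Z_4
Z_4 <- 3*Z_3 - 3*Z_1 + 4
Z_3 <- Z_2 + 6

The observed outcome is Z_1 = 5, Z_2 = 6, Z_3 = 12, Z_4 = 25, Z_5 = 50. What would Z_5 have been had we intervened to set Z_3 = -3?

do(Z_3=-3) replaces the equation Z_3 <- Z_2 + 6 with the constant Z_3 = -3.
Z_4 = 3*Z_3 - 3*Z_1 + 4  [with Z_3=-3, Z_1=5]  = -20
Z_5 = Z_1^2 + Z_4  [with Z_1=5, Z_4=-20]  = 5

5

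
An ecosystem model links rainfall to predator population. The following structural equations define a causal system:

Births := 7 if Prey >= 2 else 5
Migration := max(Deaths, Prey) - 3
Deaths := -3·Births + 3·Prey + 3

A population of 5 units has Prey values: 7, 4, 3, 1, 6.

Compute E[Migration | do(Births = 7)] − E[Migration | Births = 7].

-0.8

The intervention sets Births=7 in all 5 units regardless of Prey. Recomputing Migration per unit gives 4, 1, 0, -2, 3; average 1.2.
Observing Births=7 restricts to units where Births's equation naturally yields 7: Prey ∈ {7, 4, 3, 6}. In that subpopulation Migration = 4, 1, 0, 3, mean 2.
Difference = 1.2 − 2 = -0.8.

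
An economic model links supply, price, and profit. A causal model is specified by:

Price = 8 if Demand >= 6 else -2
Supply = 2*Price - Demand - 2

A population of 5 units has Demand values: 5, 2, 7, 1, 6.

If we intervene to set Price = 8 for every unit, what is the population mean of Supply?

do(Price=8) breaks Price's dependence on Demand. With Price=8 fixed, Supply across the units is 9, 12, 7, 13, 8, mean 9.8.

9.8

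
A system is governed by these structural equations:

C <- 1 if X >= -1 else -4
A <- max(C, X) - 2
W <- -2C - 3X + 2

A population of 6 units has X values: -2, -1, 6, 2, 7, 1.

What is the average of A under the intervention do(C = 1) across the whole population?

do(C=1) breaks C's dependence on X. With C=1 fixed, A across the units is -1, -1, 4, 0, 5, -1, mean 1.

1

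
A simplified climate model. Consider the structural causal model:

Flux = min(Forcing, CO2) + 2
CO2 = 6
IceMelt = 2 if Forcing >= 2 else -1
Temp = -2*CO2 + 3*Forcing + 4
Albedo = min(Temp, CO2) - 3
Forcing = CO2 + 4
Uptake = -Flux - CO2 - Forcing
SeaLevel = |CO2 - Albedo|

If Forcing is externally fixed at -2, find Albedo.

-17

do(Forcing=-2) replaces the equation Forcing = CO2 + 4 with the constant Forcing = -2.
Temp = -2*CO2 + 3*Forcing + 4  [with CO2=6, Forcing=-2]  = -14
Albedo = min(Temp, CO2) - 3  [with Temp=-14, CO2=6]  = -17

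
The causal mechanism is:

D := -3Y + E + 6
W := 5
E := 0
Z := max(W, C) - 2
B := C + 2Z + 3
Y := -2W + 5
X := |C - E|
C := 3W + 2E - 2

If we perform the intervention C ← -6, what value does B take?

do(C=-6) replaces the equation C := 3W + 2E - 2 with the constant C = -6.
Z = max(W, C) - 2  [with W=5, C=-6]  = 3
B = C + 2Z + 3  [with C=-6, Z=3]  = 3

3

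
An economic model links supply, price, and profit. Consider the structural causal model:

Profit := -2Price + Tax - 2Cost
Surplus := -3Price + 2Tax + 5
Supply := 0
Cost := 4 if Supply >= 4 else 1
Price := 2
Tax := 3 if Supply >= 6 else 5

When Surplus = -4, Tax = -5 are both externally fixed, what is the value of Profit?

-11

Setting Surplus = -4, Tax = -5 by intervention discards those variables' equations.
Cost = 4 if Supply >= 4 else 1  [with Supply=0]  = 1
Profit = -2Price + Tax - 2Cost  [with Price=2, Tax=-5, Cost=1]  = -11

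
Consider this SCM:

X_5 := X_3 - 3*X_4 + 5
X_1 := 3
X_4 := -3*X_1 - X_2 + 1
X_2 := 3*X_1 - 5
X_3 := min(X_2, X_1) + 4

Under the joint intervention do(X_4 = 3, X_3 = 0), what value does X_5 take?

The joint intervention fixes X_4 = 3, X_3 = 0, removing each variable's own equation.
X_5 = X_3 - 3*X_4 + 5  [with X_3=0, X_4=3]  = -4

-4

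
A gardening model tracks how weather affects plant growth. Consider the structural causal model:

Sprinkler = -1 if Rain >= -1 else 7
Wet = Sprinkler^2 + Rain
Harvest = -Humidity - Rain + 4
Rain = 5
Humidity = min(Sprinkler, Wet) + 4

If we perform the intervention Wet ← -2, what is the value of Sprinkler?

Under do(Wet=-2), the mechanism Wet = Sprinkler^2 + Rain is discarded; Wet is fixed at -2.
Since Sprinkler is not a descendant of the intervened variable, it is unaffected.
Sprinkler = -1 if Rain >= -1 else 7  [with Rain=5]  = -1

-1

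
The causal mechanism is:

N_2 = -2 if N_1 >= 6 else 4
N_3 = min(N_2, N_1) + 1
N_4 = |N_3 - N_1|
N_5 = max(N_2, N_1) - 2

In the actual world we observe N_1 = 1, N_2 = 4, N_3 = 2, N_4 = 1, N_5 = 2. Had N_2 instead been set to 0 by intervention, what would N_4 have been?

0

Under do(N_2=0), the mechanism N_2 = -2 if N_1 >= 6 else 4 is discarded; N_2 is fixed at 0.
N_3 = min(N_2, N_1) + 1  [with N_2=0, N_1=1]  = 1
N_4 = |N_3 - N_1|  [with N_3=1, N_1=1]  = 0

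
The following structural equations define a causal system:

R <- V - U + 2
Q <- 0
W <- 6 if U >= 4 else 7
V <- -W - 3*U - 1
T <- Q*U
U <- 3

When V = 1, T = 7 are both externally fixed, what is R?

0

The joint intervention fixes V = 1, T = 7, removing each variable's own equation.
R = V - U + 2  [with V=1, U=3]  = 0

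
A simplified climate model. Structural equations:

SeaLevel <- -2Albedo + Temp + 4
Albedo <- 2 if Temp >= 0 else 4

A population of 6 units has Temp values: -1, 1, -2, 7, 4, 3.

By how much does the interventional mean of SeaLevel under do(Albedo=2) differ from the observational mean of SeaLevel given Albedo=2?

-1.75

do(Albedo=2) breaks Albedo's dependence on Temp. With Albedo=2 fixed, SeaLevel across the units is -1, 1, -2, 7, 4, 3, mean 2.
Observing Albedo=2 restricts to units where Albedo's equation naturally yields 2: Temp ∈ {1, 7, 4, 3}. In that subpopulation SeaLevel = 1, 7, 4, 3, mean 3.75.
Difference = 2 − 3.75 = -1.75.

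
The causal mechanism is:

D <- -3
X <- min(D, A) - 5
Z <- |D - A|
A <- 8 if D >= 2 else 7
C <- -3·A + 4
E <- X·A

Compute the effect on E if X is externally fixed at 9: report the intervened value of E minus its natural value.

The intervention breaks the incoming arrows to X: X <- min(D, A) - 5 no longer applies, and X = 9.
A = 8 if D >= 2 else 7  [with D=-3]  = 7
E = X·A  [with X=9, A=7]  = 63
Without intervention: A = 8 if D >= 2 else 7  [with D=-3]  = 7; X = min(D, A) - 5  [with D=-3, A=7]  = -8; E = X·A  [with X=-8, A=7]  = -56.
Change = 63 − (-56) = 119.

119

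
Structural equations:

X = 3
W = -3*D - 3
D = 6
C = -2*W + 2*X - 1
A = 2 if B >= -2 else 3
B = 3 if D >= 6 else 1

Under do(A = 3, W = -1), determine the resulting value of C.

7

Under do(A = 3, W = -1), each intervened variable's structural equation is replaced by its fixed value.
C = -2*W + 2*X - 1  [with W=-1, X=3]  = 7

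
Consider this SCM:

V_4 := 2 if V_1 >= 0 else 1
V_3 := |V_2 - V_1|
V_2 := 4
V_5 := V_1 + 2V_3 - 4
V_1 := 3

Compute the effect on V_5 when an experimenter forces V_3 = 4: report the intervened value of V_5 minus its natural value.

6

do(V_3=4) replaces the equation V_3 := |V_2 - V_1| with the constant V_3 = 4.
V_5 = V_1 + 2V_3 - 4  [with V_1=3, V_3=4]  = 7
Without intervention: V_3 = |V_2 - V_1|  [with V_2=4, V_1=3]  = 1; V_5 = V_1 + 2V_3 - 4  [with V_1=3, V_3=1]  = 1.
Change = 7 − 1 = 6.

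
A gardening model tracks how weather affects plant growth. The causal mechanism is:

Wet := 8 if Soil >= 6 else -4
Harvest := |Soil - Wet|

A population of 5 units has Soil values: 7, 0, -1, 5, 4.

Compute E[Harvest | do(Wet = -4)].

The intervention sets Wet=-4 in all 5 units regardless of Soil. Recomputing Harvest per unit gives 11, 4, 3, 9, 8; average 7.

7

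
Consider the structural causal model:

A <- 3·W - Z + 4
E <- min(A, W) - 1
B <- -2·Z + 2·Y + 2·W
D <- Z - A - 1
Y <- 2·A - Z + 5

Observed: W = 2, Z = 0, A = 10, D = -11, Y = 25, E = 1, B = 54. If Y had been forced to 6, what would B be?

16

Under do(Y=6), the mechanism Y <- 2·A - Z + 5 is discarded; Y is fixed at 6.
B = -2·Z + 2·Y + 2·W  [with Z=0, Y=6, W=2]  = 16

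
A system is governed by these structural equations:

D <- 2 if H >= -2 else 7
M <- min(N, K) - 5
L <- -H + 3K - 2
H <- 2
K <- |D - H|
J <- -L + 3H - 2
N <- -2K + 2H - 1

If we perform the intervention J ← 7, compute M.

Intervening sets J = 7 and removes its equation (J <- -L + 3H - 2).
Since M is not a descendant of the intervened variable, it is unaffected.
D = 2 if H >= -2 else 7  [with H=2]  = 2
K = |D - H|  [with D=2, H=2]  = 0
N = -2K + 2H - 1  [with K=0, H=2]  = 3
M = min(N, K) - 5  [with N=3, K=0]  = -5

-5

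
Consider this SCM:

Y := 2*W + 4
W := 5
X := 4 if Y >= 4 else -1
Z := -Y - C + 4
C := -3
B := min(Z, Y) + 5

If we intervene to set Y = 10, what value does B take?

The intervention breaks the incoming arrows to Y: Y := 2*W + 4 no longer applies, and Y = 10.
Z = -Y - C + 4  [with Y=10, C=-3]  = -3
B = min(Z, Y) + 5  [with Z=-3, Y=10]  = 2

2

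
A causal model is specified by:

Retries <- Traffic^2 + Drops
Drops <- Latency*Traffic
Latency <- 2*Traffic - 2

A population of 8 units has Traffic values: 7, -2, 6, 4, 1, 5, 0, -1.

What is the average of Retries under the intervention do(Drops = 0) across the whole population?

do(Drops=0) breaks Drops's dependence on Traffic. With Drops=0 fixed, Retries across the units is 49, 4, 36, 16, 1, 25, 0, 1, mean 16.5.

16.5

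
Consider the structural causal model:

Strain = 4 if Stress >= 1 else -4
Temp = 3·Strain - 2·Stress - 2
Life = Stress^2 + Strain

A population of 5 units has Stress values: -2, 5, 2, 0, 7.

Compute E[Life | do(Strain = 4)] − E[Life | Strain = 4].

The intervention sets Strain=4 in all 5 units regardless of Stress. Recomputing Life per unit gives 8, 29, 8, 4, 53; average 20.4.
Observing Strain=4 restricts to units where Strain's equation naturally yields 4: Stress ∈ {5, 2, 7}. In that subpopulation Life = 29, 8, 53, mean 30.
Difference = 20.4 − 30 = -9.6.

-9.6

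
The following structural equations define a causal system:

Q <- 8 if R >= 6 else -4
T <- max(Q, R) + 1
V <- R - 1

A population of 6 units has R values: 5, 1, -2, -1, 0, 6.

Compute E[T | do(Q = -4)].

Under do(Q=-4), Q's equation is replaced by Q=-4 for every unit. Per-unit T: 6, 2, -1, 0, 1, 7. Mean = 2.5.

2.5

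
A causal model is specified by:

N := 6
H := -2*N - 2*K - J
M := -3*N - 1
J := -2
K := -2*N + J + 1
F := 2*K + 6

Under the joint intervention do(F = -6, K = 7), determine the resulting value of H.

Under do(F = -6, K = 7), each intervened variable's structural equation is replaced by its fixed value.
H = -2*N - 2*K - J  [with N=6, K=7, J=-2]  = -24

-24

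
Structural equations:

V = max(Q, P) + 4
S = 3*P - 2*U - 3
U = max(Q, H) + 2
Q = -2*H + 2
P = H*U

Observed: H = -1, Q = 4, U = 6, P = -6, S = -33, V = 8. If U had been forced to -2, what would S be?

7

do(U=-2) replaces the equation U = max(Q, H) + 2 with the constant U = -2.
P = H*U  [with H=-1, U=-2]  = 2
S = 3*P - 2*U - 3  [with P=2, U=-2]  = 7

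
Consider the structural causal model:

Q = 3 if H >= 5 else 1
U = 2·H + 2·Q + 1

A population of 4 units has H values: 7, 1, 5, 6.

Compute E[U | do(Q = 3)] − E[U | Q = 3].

do(Q=3) breaks Q's dependence on H. With Q=3 fixed, U across the units is 21, 9, 17, 19, mean 16.5.
Conditioning on Q=3 selects the 3 unit(s) with H ∈ {7, 5, 6}. Their U values: 21, 17, 19. Mean = 19.
Difference = 16.5 − 19 = -2.5.

-2.5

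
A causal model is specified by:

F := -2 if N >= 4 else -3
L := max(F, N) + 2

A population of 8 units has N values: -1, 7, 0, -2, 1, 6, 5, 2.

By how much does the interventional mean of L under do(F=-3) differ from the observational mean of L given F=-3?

2.25

Every unit gets F=-3 under the intervention. L values become 1, 9, 2, 0, 3, 8, 7, 4; E[L|do(F=-3)] = 4.25.
Observing F=-3 restricts to units where F's equation naturally yields -3: N ∈ {-1, 0, -2, 1, 2}. In that subpopulation L = 1, 2, 0, 3, 4, mean 2.
Difference = 4.25 − 2 = 2.25.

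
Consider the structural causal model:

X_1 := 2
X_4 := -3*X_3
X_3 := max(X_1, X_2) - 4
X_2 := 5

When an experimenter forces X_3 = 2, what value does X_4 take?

-6

The intervention breaks the incoming arrows to X_3: X_3 := max(X_1, X_2) - 4 no longer applies, and X_3 = 2.
X_4 = -3*X_3  [with X_3=2]  = -6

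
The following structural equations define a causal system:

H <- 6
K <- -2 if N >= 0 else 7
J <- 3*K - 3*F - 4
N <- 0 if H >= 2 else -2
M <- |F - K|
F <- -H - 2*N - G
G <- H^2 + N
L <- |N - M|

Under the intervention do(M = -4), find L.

do(M=-4) replaces the equation M <- |F - K| with the constant M = -4.
N = 0 if H >= 2 else -2  [with H=6]  = 0
L = |N - M|  [with N=0, M=-4]  = 4

4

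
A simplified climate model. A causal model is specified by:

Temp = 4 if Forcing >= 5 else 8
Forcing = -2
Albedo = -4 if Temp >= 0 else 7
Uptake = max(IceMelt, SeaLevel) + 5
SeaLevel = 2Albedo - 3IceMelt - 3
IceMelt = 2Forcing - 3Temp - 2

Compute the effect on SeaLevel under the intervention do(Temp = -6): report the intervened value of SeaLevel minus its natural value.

-104

do(Temp=-6) replaces the equation Temp = 4 if Forcing >= 5 else 8 with the constant Temp = -6.
IceMelt = 2Forcing - 3Temp - 2  [with Forcing=-2, Temp=-6]  = 12
Albedo = -4 if Temp >= 0 else 7  [with Temp=-6]  = 7
SeaLevel = 2Albedo - 3IceMelt - 3  [with Albedo=7, IceMelt=12]  = -25
Without intervention: Temp = 4 if Forcing >= 5 else 8  [with Forcing=-2]  = 8; IceMelt = 2Forcing - 3Temp - 2  [with Forcing=-2, Temp=8]  = -30; Albedo = -4 if Temp >= 0 else 7  [with Temp=8]  = -4; SeaLevel = 2Albedo - 3IceMelt - 3  [with Albedo=-4, IceMelt=-30]  = 79.
Change = -25 − 79 = -104.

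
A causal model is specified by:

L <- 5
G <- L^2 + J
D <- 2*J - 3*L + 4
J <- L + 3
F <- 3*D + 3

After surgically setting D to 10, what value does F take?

33

The intervention breaks the incoming arrows to D: D <- 2*J - 3*L + 4 no longer applies, and D = 10.
F = 3*D + 3  [with D=10]  = 33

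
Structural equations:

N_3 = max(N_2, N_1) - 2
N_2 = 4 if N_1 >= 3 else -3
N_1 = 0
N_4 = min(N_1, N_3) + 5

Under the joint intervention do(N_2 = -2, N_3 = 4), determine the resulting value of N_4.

5

Setting N_2 = -2, N_3 = 4 by intervention discards those variables' equations.
N_4 = min(N_1, N_3) + 5  [with N_1=0, N_3=4]  = 5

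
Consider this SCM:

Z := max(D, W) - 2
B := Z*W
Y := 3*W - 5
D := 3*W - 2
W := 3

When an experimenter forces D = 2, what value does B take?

3

do(D=2) replaces the equation D := 3*W - 2 with the constant D = 2.
Z = max(D, W) - 2  [with D=2, W=3]  = 1
B = Z*W  [with Z=1, W=3]  = 3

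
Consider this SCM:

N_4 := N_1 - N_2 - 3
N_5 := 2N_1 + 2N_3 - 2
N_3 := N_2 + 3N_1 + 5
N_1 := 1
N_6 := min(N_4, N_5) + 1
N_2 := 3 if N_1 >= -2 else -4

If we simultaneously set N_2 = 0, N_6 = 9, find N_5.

Setting N_2 = 0, N_6 = 9 by intervention discards those variables' equations.
N_3 = N_2 + 3N_1 + 5  [with N_2=0, N_1=1]  = 8
N_5 = 2N_1 + 2N_3 - 2  [with N_1=1, N_3=8]  = 16

16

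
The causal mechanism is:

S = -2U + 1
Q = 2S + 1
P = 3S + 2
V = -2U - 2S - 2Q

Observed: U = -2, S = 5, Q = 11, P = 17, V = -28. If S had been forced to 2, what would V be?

-10

do(S=2) replaces the equation S = -2U + 1 with the constant S = 2.
Q = 2S + 1  [with S=2]  = 5
V = -2U - 2S - 2Q  [with U=-2, S=2, Q=5]  = -10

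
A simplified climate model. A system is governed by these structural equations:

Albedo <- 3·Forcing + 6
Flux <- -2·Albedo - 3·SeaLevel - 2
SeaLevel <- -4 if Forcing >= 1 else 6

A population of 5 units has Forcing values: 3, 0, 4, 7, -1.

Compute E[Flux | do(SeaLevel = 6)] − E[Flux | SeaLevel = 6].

Under do(SeaLevel=6), SeaLevel's equation is replaced by SeaLevel=6 for every unit. Per-unit Flux: -50, -32, -56, -74, -26. Mean = -47.6.
Observing SeaLevel=6 restricts to units where SeaLevel's equation naturally yields 6: Forcing ∈ {0, -1}. In that subpopulation Flux = -32, -26, mean -29.
Difference = -47.6 − (-29) = -18.6.

-18.6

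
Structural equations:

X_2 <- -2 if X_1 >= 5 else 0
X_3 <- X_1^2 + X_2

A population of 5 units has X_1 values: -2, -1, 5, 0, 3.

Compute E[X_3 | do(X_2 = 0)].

The intervention sets X_2=0 in all 5 units regardless of X_1. Recomputing X_3 per unit gives 4, 1, 25, 0, 9; average 7.8.

7.8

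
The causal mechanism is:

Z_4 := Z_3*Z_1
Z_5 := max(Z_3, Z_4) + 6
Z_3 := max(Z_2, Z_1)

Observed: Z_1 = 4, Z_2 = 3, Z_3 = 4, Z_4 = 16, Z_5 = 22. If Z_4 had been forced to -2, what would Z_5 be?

10

Intervening sets Z_4 = -2 and removes its equation (Z_4 := Z_3*Z_1).
Z_3 = max(Z_2, Z_1)  [with Z_2=3, Z_1=4]  = 4
Z_5 = max(Z_3, Z_4) + 6  [with Z_3=4, Z_4=-2]  = 10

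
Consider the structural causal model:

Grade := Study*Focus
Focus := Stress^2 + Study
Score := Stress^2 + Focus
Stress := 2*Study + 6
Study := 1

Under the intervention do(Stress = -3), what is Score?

19

Under do(Stress=-3), the mechanism Stress := 2*Study + 6 is discarded; Stress is fixed at -3.
Focus = Stress^2 + Study  [with Stress=-3, Study=1]  = 10
Score = Stress^2 + Focus  [with Stress=-3, Focus=10]  = 19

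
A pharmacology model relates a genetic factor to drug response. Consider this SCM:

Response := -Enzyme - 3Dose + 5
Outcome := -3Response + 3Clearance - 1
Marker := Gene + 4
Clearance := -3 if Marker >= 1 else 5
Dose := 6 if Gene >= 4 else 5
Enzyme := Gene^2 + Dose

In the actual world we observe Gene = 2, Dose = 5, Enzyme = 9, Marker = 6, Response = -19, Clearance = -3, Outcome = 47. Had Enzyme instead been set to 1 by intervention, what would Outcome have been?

The intervention breaks the incoming arrows to Enzyme: Enzyme := Gene^2 + Dose no longer applies, and Enzyme = 1.
Dose = 6 if Gene >= 4 else 5  [with Gene=2]  = 5
Marker = Gene + 4  [with Gene=2]  = 6
Response = -Enzyme - 3Dose + 5  [with Enzyme=1, Dose=5]  = -11
Clearance = -3 if Marker >= 1 else 5  [with Marker=6]  = -3
Outcome = -3Response + 3Clearance - 1  [with Response=-11, Clearance=-3]  = 23

23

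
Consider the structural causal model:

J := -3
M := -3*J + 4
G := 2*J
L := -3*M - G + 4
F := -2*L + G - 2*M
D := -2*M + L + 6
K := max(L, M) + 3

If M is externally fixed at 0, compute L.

Under do(M=0), the mechanism M := -3*J + 4 is discarded; M is fixed at 0.
G = 2*J  [with J=-3]  = -6
L = -3*M - G + 4  [with M=0, G=-6]  = 10

10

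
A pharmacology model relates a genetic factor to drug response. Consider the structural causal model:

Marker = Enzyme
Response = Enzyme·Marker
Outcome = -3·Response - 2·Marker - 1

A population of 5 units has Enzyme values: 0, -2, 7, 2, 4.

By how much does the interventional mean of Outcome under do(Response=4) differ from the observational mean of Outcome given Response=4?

The intervention sets Response=4 in all 5 units regardless of Enzyme. Recomputing Outcome per unit gives -13, -9, -27, -17, -21; average -17.4.
E[Outcome|Response=4] averages over only the 2 units with Response=4 (Enzyme = -2, 2): Outcome = -9, -17, mean -13.
Difference = -17.4 − (-13) = -4.4.

-4.4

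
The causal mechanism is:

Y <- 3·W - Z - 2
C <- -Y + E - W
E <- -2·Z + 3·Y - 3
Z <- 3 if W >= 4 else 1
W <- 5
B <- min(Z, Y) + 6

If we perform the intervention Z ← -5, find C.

38

Under do(Z=-5), the mechanism Z <- 3 if W >= 4 else 1 is discarded; Z is fixed at -5.
Y = 3·W - Z - 2  [with W=5, Z=-5]  = 18
E = -2·Z + 3·Y - 3  [with Z=-5, Y=18]  = 61
C = -Y + E - W  [with Y=18, E=61, W=5]  = 38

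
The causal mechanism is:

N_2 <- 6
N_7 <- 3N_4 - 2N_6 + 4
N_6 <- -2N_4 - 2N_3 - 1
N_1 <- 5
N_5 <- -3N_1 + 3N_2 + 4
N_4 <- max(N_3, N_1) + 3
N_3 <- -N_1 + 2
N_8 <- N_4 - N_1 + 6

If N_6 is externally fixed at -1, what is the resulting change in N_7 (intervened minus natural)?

Intervening sets N_6 = -1 and removes its equation (N_6 <- -2N_4 - 2N_3 - 1).
N_3 = -N_1 + 2  [with N_1=5]  = -3
N_4 = max(N_3, N_1) + 3  [with N_3=-3, N_1=5]  = 8
N_7 = 3N_4 - 2N_6 + 4  [with N_4=8, N_6=-1]  = 30
Without intervention: N_3 = -N_1 + 2  [with N_1=5]  = -3; N_4 = max(N_3, N_1) + 3  [with N_3=-3, N_1=5]  = 8; N_6 = -2N_4 - 2N_3 - 1  [with N_4=8, N_3=-3]  = -11; N_7 = 3N_4 - 2N_6 + 4  [with N_4=8, N_6=-11]  = 50.
Change = 30 − 50 = -20.

-20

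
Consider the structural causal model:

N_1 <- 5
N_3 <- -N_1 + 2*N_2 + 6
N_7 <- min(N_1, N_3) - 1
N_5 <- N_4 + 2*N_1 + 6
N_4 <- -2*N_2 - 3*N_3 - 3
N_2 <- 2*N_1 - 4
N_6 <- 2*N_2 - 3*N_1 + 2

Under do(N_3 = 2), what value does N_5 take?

do(N_3=2) replaces the equation N_3 <- -N_1 + 2*N_2 + 6 with the constant N_3 = 2.
N_2 = 2*N_1 - 4  [with N_1=5]  = 6
N_4 = -2*N_2 - 3*N_3 - 3  [with N_2=6, N_3=2]  = -21
N_5 = N_4 + 2*N_1 + 6  [with N_4=-21, N_1=5]  = -5

-5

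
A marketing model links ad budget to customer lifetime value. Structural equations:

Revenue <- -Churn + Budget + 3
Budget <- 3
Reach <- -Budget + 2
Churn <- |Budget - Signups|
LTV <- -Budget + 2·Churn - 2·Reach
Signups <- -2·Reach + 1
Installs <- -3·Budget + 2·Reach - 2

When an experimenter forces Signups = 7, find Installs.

-13

Under do(Signups=7), the mechanism Signups <- -2·Reach + 1 is discarded; Signups is fixed at 7.
Since Installs is not a descendant of the intervened variable, it is unaffected.
Reach = -Budget + 2  [with Budget=3]  = -1
Installs = -3·Budget + 2·Reach - 2  [with Budget=3, Reach=-1]  = -13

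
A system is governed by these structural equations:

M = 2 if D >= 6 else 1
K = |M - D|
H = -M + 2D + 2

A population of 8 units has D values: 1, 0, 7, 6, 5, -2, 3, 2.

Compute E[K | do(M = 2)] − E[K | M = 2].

-2

The intervention sets M=2 in all 8 units regardless of D. Recomputing K per unit gives 1, 2, 5, 4, 3, 4, 1, 0; average 2.5.
Conditioning on M=2 selects the 2 unit(s) with D ∈ {7, 6}. Their K values: 5, 4. Mean = 4.5.
Difference = 2.5 − 4.5 = -2.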